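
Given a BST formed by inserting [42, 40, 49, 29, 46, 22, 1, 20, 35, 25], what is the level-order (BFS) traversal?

Tree insertion order: [42, 40, 49, 29, 46, 22, 1, 20, 35, 25]
Tree (level-order array): [42, 40, 49, 29, None, 46, None, 22, 35, None, None, 1, 25, None, None, None, 20]
BFS from the root, enqueuing left then right child of each popped node:
  queue [42] -> pop 42, enqueue [40, 49], visited so far: [42]
  queue [40, 49] -> pop 40, enqueue [29], visited so far: [42, 40]
  queue [49, 29] -> pop 49, enqueue [46], visited so far: [42, 40, 49]
  queue [29, 46] -> pop 29, enqueue [22, 35], visited so far: [42, 40, 49, 29]
  queue [46, 22, 35] -> pop 46, enqueue [none], visited so far: [42, 40, 49, 29, 46]
  queue [22, 35] -> pop 22, enqueue [1, 25], visited so far: [42, 40, 49, 29, 46, 22]
  queue [35, 1, 25] -> pop 35, enqueue [none], visited so far: [42, 40, 49, 29, 46, 22, 35]
  queue [1, 25] -> pop 1, enqueue [20], visited so far: [42, 40, 49, 29, 46, 22, 35, 1]
  queue [25, 20] -> pop 25, enqueue [none], visited so far: [42, 40, 49, 29, 46, 22, 35, 1, 25]
  queue [20] -> pop 20, enqueue [none], visited so far: [42, 40, 49, 29, 46, 22, 35, 1, 25, 20]
Result: [42, 40, 49, 29, 46, 22, 35, 1, 25, 20]


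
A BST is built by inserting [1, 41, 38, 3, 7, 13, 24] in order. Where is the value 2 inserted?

Starting tree (level order): [1, None, 41, 38, None, 3, None, None, 7, None, 13, None, 24]
Insertion path: 1 -> 41 -> 38 -> 3
Result: insert 2 as left child of 3
Final tree (level order): [1, None, 41, 38, None, 3, None, 2, 7, None, None, None, 13, None, 24]


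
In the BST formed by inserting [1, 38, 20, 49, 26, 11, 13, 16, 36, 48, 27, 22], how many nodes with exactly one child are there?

Tree built from: [1, 38, 20, 49, 26, 11, 13, 16, 36, 48, 27, 22]
Tree (level-order array): [1, None, 38, 20, 49, 11, 26, 48, None, None, 13, 22, 36, None, None, None, 16, None, None, 27]
Rule: These are nodes with exactly 1 non-null child.
Per-node child counts:
  node 1: 1 child(ren)
  node 38: 2 child(ren)
  node 20: 2 child(ren)
  node 11: 1 child(ren)
  node 13: 1 child(ren)
  node 16: 0 child(ren)
  node 26: 2 child(ren)
  node 22: 0 child(ren)
  node 36: 1 child(ren)
  node 27: 0 child(ren)
  node 49: 1 child(ren)
  node 48: 0 child(ren)
Matching nodes: [1, 11, 13, 36, 49]
Count of nodes with exactly one child: 5


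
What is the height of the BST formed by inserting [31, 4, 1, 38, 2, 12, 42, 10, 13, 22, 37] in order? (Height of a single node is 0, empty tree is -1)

Insertion order: [31, 4, 1, 38, 2, 12, 42, 10, 13, 22, 37]
Tree (level-order array): [31, 4, 38, 1, 12, 37, 42, None, 2, 10, 13, None, None, None, None, None, None, None, None, None, 22]
Compute height bottom-up (empty subtree = -1):
  height(2) = 1 + max(-1, -1) = 0
  height(1) = 1 + max(-1, 0) = 1
  height(10) = 1 + max(-1, -1) = 0
  height(22) = 1 + max(-1, -1) = 0
  height(13) = 1 + max(-1, 0) = 1
  height(12) = 1 + max(0, 1) = 2
  height(4) = 1 + max(1, 2) = 3
  height(37) = 1 + max(-1, -1) = 0
  height(42) = 1 + max(-1, -1) = 0
  height(38) = 1 + max(0, 0) = 1
  height(31) = 1 + max(3, 1) = 4
Height = 4


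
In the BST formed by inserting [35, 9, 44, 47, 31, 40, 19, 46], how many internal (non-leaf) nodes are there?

Tree built from: [35, 9, 44, 47, 31, 40, 19, 46]
Tree (level-order array): [35, 9, 44, None, 31, 40, 47, 19, None, None, None, 46]
Rule: An internal node has at least one child.
Per-node child counts:
  node 35: 2 child(ren)
  node 9: 1 child(ren)
  node 31: 1 child(ren)
  node 19: 0 child(ren)
  node 44: 2 child(ren)
  node 40: 0 child(ren)
  node 47: 1 child(ren)
  node 46: 0 child(ren)
Matching nodes: [35, 9, 31, 44, 47]
Count of internal (non-leaf) nodes: 5


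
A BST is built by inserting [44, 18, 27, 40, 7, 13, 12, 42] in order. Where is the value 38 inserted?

Starting tree (level order): [44, 18, None, 7, 27, None, 13, None, 40, 12, None, None, 42]
Insertion path: 44 -> 18 -> 27 -> 40
Result: insert 38 as left child of 40
Final tree (level order): [44, 18, None, 7, 27, None, 13, None, 40, 12, None, 38, 42]


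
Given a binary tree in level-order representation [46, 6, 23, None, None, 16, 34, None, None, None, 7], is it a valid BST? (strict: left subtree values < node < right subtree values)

Level-order array: [46, 6, 23, None, None, 16, 34, None, None, None, 7]
Validate using subtree bounds (lo, hi): at each node, require lo < value < hi,
then recurse left with hi=value and right with lo=value.
Preorder trace (stopping at first violation):
  at node 46 with bounds (-inf, +inf): OK
  at node 6 with bounds (-inf, 46): OK
  at node 23 with bounds (46, +inf): VIOLATION
Node 23 violates its bound: not (46 < 23 < +inf).
Result: Not a valid BST


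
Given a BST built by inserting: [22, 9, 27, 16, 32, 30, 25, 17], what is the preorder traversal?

Tree insertion order: [22, 9, 27, 16, 32, 30, 25, 17]
Tree (level-order array): [22, 9, 27, None, 16, 25, 32, None, 17, None, None, 30]
Preorder traversal: [22, 9, 16, 17, 27, 25, 32, 30]


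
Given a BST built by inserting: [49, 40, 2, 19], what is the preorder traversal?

Tree insertion order: [49, 40, 2, 19]
Tree (level-order array): [49, 40, None, 2, None, None, 19]
Preorder traversal: [49, 40, 2, 19]


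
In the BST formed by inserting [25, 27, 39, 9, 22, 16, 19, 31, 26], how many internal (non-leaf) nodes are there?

Tree built from: [25, 27, 39, 9, 22, 16, 19, 31, 26]
Tree (level-order array): [25, 9, 27, None, 22, 26, 39, 16, None, None, None, 31, None, None, 19]
Rule: An internal node has at least one child.
Per-node child counts:
  node 25: 2 child(ren)
  node 9: 1 child(ren)
  node 22: 1 child(ren)
  node 16: 1 child(ren)
  node 19: 0 child(ren)
  node 27: 2 child(ren)
  node 26: 0 child(ren)
  node 39: 1 child(ren)
  node 31: 0 child(ren)
Matching nodes: [25, 9, 22, 16, 27, 39]
Count of internal (non-leaf) nodes: 6


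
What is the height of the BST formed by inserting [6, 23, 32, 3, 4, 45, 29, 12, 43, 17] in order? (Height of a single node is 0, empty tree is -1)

Insertion order: [6, 23, 32, 3, 4, 45, 29, 12, 43, 17]
Tree (level-order array): [6, 3, 23, None, 4, 12, 32, None, None, None, 17, 29, 45, None, None, None, None, 43]
Compute height bottom-up (empty subtree = -1):
  height(4) = 1 + max(-1, -1) = 0
  height(3) = 1 + max(-1, 0) = 1
  height(17) = 1 + max(-1, -1) = 0
  height(12) = 1 + max(-1, 0) = 1
  height(29) = 1 + max(-1, -1) = 0
  height(43) = 1 + max(-1, -1) = 0
  height(45) = 1 + max(0, -1) = 1
  height(32) = 1 + max(0, 1) = 2
  height(23) = 1 + max(1, 2) = 3
  height(6) = 1 + max(1, 3) = 4
Height = 4


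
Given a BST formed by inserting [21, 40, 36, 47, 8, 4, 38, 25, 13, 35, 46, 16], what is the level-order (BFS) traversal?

Tree insertion order: [21, 40, 36, 47, 8, 4, 38, 25, 13, 35, 46, 16]
Tree (level-order array): [21, 8, 40, 4, 13, 36, 47, None, None, None, 16, 25, 38, 46, None, None, None, None, 35]
BFS from the root, enqueuing left then right child of each popped node:
  queue [21] -> pop 21, enqueue [8, 40], visited so far: [21]
  queue [8, 40] -> pop 8, enqueue [4, 13], visited so far: [21, 8]
  queue [40, 4, 13] -> pop 40, enqueue [36, 47], visited so far: [21, 8, 40]
  queue [4, 13, 36, 47] -> pop 4, enqueue [none], visited so far: [21, 8, 40, 4]
  queue [13, 36, 47] -> pop 13, enqueue [16], visited so far: [21, 8, 40, 4, 13]
  queue [36, 47, 16] -> pop 36, enqueue [25, 38], visited so far: [21, 8, 40, 4, 13, 36]
  queue [47, 16, 25, 38] -> pop 47, enqueue [46], visited so far: [21, 8, 40, 4, 13, 36, 47]
  queue [16, 25, 38, 46] -> pop 16, enqueue [none], visited so far: [21, 8, 40, 4, 13, 36, 47, 16]
  queue [25, 38, 46] -> pop 25, enqueue [35], visited so far: [21, 8, 40, 4, 13, 36, 47, 16, 25]
  queue [38, 46, 35] -> pop 38, enqueue [none], visited so far: [21, 8, 40, 4, 13, 36, 47, 16, 25, 38]
  queue [46, 35] -> pop 46, enqueue [none], visited so far: [21, 8, 40, 4, 13, 36, 47, 16, 25, 38, 46]
  queue [35] -> pop 35, enqueue [none], visited so far: [21, 8, 40, 4, 13, 36, 47, 16, 25, 38, 46, 35]
Result: [21, 8, 40, 4, 13, 36, 47, 16, 25, 38, 46, 35]


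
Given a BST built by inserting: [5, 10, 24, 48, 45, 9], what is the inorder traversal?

Tree insertion order: [5, 10, 24, 48, 45, 9]
Tree (level-order array): [5, None, 10, 9, 24, None, None, None, 48, 45]
Inorder traversal: [5, 9, 10, 24, 45, 48]


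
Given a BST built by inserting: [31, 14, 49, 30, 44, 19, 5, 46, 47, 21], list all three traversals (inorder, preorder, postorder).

Tree insertion order: [31, 14, 49, 30, 44, 19, 5, 46, 47, 21]
Tree (level-order array): [31, 14, 49, 5, 30, 44, None, None, None, 19, None, None, 46, None, 21, None, 47]
Inorder (L, root, R): [5, 14, 19, 21, 30, 31, 44, 46, 47, 49]
Preorder (root, L, R): [31, 14, 5, 30, 19, 21, 49, 44, 46, 47]
Postorder (L, R, root): [5, 21, 19, 30, 14, 47, 46, 44, 49, 31]


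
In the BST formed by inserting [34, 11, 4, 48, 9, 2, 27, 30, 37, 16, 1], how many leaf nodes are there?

Tree built from: [34, 11, 4, 48, 9, 2, 27, 30, 37, 16, 1]
Tree (level-order array): [34, 11, 48, 4, 27, 37, None, 2, 9, 16, 30, None, None, 1]
Rule: A leaf has 0 children.
Per-node child counts:
  node 34: 2 child(ren)
  node 11: 2 child(ren)
  node 4: 2 child(ren)
  node 2: 1 child(ren)
  node 1: 0 child(ren)
  node 9: 0 child(ren)
  node 27: 2 child(ren)
  node 16: 0 child(ren)
  node 30: 0 child(ren)
  node 48: 1 child(ren)
  node 37: 0 child(ren)
Matching nodes: [1, 9, 16, 30, 37]
Count of leaf nodes: 5


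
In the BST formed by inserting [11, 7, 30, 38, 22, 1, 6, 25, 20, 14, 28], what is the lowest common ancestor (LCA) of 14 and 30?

Tree insertion order: [11, 7, 30, 38, 22, 1, 6, 25, 20, 14, 28]
Tree (level-order array): [11, 7, 30, 1, None, 22, 38, None, 6, 20, 25, None, None, None, None, 14, None, None, 28]
In a BST, the LCA of p=14, q=30 is the first node v on the
root-to-leaf path with p <= v <= q (go left if both < v, right if both > v).
Walk from root:
  at 11: both 14 and 30 > 11, go right
  at 30: 14 <= 30 <= 30, this is the LCA
LCA = 30


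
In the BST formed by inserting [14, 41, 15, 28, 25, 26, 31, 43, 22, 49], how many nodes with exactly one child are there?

Tree built from: [14, 41, 15, 28, 25, 26, 31, 43, 22, 49]
Tree (level-order array): [14, None, 41, 15, 43, None, 28, None, 49, 25, 31, None, None, 22, 26]
Rule: These are nodes with exactly 1 non-null child.
Per-node child counts:
  node 14: 1 child(ren)
  node 41: 2 child(ren)
  node 15: 1 child(ren)
  node 28: 2 child(ren)
  node 25: 2 child(ren)
  node 22: 0 child(ren)
  node 26: 0 child(ren)
  node 31: 0 child(ren)
  node 43: 1 child(ren)
  node 49: 0 child(ren)
Matching nodes: [14, 15, 43]
Count of nodes with exactly one child: 3


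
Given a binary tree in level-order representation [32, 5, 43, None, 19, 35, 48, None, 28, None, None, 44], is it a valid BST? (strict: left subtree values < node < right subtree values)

Level-order array: [32, 5, 43, None, 19, 35, 48, None, 28, None, None, 44]
Validate using subtree bounds (lo, hi): at each node, require lo < value < hi,
then recurse left with hi=value and right with lo=value.
Preorder trace (stopping at first violation):
  at node 32 with bounds (-inf, +inf): OK
  at node 5 with bounds (-inf, 32): OK
  at node 19 with bounds (5, 32): OK
  at node 28 with bounds (19, 32): OK
  at node 43 with bounds (32, +inf): OK
  at node 35 with bounds (32, 43): OK
  at node 48 with bounds (43, +inf): OK
  at node 44 with bounds (43, 48): OK
No violation found at any node.
Result: Valid BST


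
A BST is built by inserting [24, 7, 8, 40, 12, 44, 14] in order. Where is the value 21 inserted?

Starting tree (level order): [24, 7, 40, None, 8, None, 44, None, 12, None, None, None, 14]
Insertion path: 24 -> 7 -> 8 -> 12 -> 14
Result: insert 21 as right child of 14
Final tree (level order): [24, 7, 40, None, 8, None, 44, None, 12, None, None, None, 14, None, 21]


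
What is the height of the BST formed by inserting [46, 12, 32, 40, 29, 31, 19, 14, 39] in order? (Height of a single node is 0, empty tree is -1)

Insertion order: [46, 12, 32, 40, 29, 31, 19, 14, 39]
Tree (level-order array): [46, 12, None, None, 32, 29, 40, 19, 31, 39, None, 14]
Compute height bottom-up (empty subtree = -1):
  height(14) = 1 + max(-1, -1) = 0
  height(19) = 1 + max(0, -1) = 1
  height(31) = 1 + max(-1, -1) = 0
  height(29) = 1 + max(1, 0) = 2
  height(39) = 1 + max(-1, -1) = 0
  height(40) = 1 + max(0, -1) = 1
  height(32) = 1 + max(2, 1) = 3
  height(12) = 1 + max(-1, 3) = 4
  height(46) = 1 + max(4, -1) = 5
Height = 5


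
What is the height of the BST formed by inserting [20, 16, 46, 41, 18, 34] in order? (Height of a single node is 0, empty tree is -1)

Insertion order: [20, 16, 46, 41, 18, 34]
Tree (level-order array): [20, 16, 46, None, 18, 41, None, None, None, 34]
Compute height bottom-up (empty subtree = -1):
  height(18) = 1 + max(-1, -1) = 0
  height(16) = 1 + max(-1, 0) = 1
  height(34) = 1 + max(-1, -1) = 0
  height(41) = 1 + max(0, -1) = 1
  height(46) = 1 + max(1, -1) = 2
  height(20) = 1 + max(1, 2) = 3
Height = 3


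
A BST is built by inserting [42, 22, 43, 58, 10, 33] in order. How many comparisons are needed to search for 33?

Search path for 33: 42 -> 22 -> 33
Found: True
Comparisons: 3


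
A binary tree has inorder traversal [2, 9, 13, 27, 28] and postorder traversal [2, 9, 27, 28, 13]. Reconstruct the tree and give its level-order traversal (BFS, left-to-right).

Inorder:   [2, 9, 13, 27, 28]
Postorder: [2, 9, 27, 28, 13]
Algorithm: postorder visits root last, so walk postorder right-to-left;
each value is the root of the current inorder slice — split it at that
value, recurse on the right subtree first, then the left.
Recursive splits:
  root=13; inorder splits into left=[2, 9], right=[27, 28]
  root=28; inorder splits into left=[27], right=[]
  root=27; inorder splits into left=[], right=[]
  root=9; inorder splits into left=[2], right=[]
  root=2; inorder splits into left=[], right=[]
Reconstructed level-order: [13, 9, 28, 2, 27]


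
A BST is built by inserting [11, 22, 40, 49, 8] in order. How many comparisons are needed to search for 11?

Search path for 11: 11
Found: True
Comparisons: 1


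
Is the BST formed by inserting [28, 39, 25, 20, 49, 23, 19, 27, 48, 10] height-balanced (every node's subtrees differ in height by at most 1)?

Tree (level-order array): [28, 25, 39, 20, 27, None, 49, 19, 23, None, None, 48, None, 10]
Definition: a tree is height-balanced if, at every node, |h(left) - h(right)| <= 1 (empty subtree has height -1).
Bottom-up per-node check:
  node 10: h_left=-1, h_right=-1, diff=0 [OK], height=0
  node 19: h_left=0, h_right=-1, diff=1 [OK], height=1
  node 23: h_left=-1, h_right=-1, diff=0 [OK], height=0
  node 20: h_left=1, h_right=0, diff=1 [OK], height=2
  node 27: h_left=-1, h_right=-1, diff=0 [OK], height=0
  node 25: h_left=2, h_right=0, diff=2 [FAIL (|2-0|=2 > 1)], height=3
  node 48: h_left=-1, h_right=-1, diff=0 [OK], height=0
  node 49: h_left=0, h_right=-1, diff=1 [OK], height=1
  node 39: h_left=-1, h_right=1, diff=2 [FAIL (|-1-1|=2 > 1)], height=2
  node 28: h_left=3, h_right=2, diff=1 [OK], height=4
Node 25 violates the condition: |2 - 0| = 2 > 1.
Result: Not balanced


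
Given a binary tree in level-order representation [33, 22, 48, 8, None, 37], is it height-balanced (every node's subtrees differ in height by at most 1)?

Tree (level-order array): [33, 22, 48, 8, None, 37]
Definition: a tree is height-balanced if, at every node, |h(left) - h(right)| <= 1 (empty subtree has height -1).
Bottom-up per-node check:
  node 8: h_left=-1, h_right=-1, diff=0 [OK], height=0
  node 22: h_left=0, h_right=-1, diff=1 [OK], height=1
  node 37: h_left=-1, h_right=-1, diff=0 [OK], height=0
  node 48: h_left=0, h_right=-1, diff=1 [OK], height=1
  node 33: h_left=1, h_right=1, diff=0 [OK], height=2
All nodes satisfy the balance condition.
Result: Balanced


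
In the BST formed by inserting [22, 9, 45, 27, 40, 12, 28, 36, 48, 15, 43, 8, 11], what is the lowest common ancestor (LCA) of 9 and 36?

Tree insertion order: [22, 9, 45, 27, 40, 12, 28, 36, 48, 15, 43, 8, 11]
Tree (level-order array): [22, 9, 45, 8, 12, 27, 48, None, None, 11, 15, None, 40, None, None, None, None, None, None, 28, 43, None, 36]
In a BST, the LCA of p=9, q=36 is the first node v on the
root-to-leaf path with p <= v <= q (go left if both < v, right if both > v).
Walk from root:
  at 22: 9 <= 22 <= 36, this is the LCA
LCA = 22


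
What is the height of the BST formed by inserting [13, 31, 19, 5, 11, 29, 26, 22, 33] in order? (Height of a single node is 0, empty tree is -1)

Insertion order: [13, 31, 19, 5, 11, 29, 26, 22, 33]
Tree (level-order array): [13, 5, 31, None, 11, 19, 33, None, None, None, 29, None, None, 26, None, 22]
Compute height bottom-up (empty subtree = -1):
  height(11) = 1 + max(-1, -1) = 0
  height(5) = 1 + max(-1, 0) = 1
  height(22) = 1 + max(-1, -1) = 0
  height(26) = 1 + max(0, -1) = 1
  height(29) = 1 + max(1, -1) = 2
  height(19) = 1 + max(-1, 2) = 3
  height(33) = 1 + max(-1, -1) = 0
  height(31) = 1 + max(3, 0) = 4
  height(13) = 1 + max(1, 4) = 5
Height = 5


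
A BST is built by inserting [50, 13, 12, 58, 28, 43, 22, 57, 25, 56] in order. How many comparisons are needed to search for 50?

Search path for 50: 50
Found: True
Comparisons: 1


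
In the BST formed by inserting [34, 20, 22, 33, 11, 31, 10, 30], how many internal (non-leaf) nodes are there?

Tree built from: [34, 20, 22, 33, 11, 31, 10, 30]
Tree (level-order array): [34, 20, None, 11, 22, 10, None, None, 33, None, None, 31, None, 30]
Rule: An internal node has at least one child.
Per-node child counts:
  node 34: 1 child(ren)
  node 20: 2 child(ren)
  node 11: 1 child(ren)
  node 10: 0 child(ren)
  node 22: 1 child(ren)
  node 33: 1 child(ren)
  node 31: 1 child(ren)
  node 30: 0 child(ren)
Matching nodes: [34, 20, 11, 22, 33, 31]
Count of internal (non-leaf) nodes: 6


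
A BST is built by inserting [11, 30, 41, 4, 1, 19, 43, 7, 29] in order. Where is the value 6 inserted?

Starting tree (level order): [11, 4, 30, 1, 7, 19, 41, None, None, None, None, None, 29, None, 43]
Insertion path: 11 -> 4 -> 7
Result: insert 6 as left child of 7
Final tree (level order): [11, 4, 30, 1, 7, 19, 41, None, None, 6, None, None, 29, None, 43]


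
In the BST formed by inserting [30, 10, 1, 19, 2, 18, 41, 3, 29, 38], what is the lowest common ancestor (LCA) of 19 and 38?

Tree insertion order: [30, 10, 1, 19, 2, 18, 41, 3, 29, 38]
Tree (level-order array): [30, 10, 41, 1, 19, 38, None, None, 2, 18, 29, None, None, None, 3]
In a BST, the LCA of p=19, q=38 is the first node v on the
root-to-leaf path with p <= v <= q (go left if both < v, right if both > v).
Walk from root:
  at 30: 19 <= 30 <= 38, this is the LCA
LCA = 30


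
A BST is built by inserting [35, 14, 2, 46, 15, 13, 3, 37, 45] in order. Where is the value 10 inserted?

Starting tree (level order): [35, 14, 46, 2, 15, 37, None, None, 13, None, None, None, 45, 3]
Insertion path: 35 -> 14 -> 2 -> 13 -> 3
Result: insert 10 as right child of 3
Final tree (level order): [35, 14, 46, 2, 15, 37, None, None, 13, None, None, None, 45, 3, None, None, None, None, 10]


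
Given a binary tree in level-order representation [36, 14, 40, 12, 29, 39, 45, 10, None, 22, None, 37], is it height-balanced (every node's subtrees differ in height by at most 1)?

Tree (level-order array): [36, 14, 40, 12, 29, 39, 45, 10, None, 22, None, 37]
Definition: a tree is height-balanced if, at every node, |h(left) - h(right)| <= 1 (empty subtree has height -1).
Bottom-up per-node check:
  node 10: h_left=-1, h_right=-1, diff=0 [OK], height=0
  node 12: h_left=0, h_right=-1, diff=1 [OK], height=1
  node 22: h_left=-1, h_right=-1, diff=0 [OK], height=0
  node 29: h_left=0, h_right=-1, diff=1 [OK], height=1
  node 14: h_left=1, h_right=1, diff=0 [OK], height=2
  node 37: h_left=-1, h_right=-1, diff=0 [OK], height=0
  node 39: h_left=0, h_right=-1, diff=1 [OK], height=1
  node 45: h_left=-1, h_right=-1, diff=0 [OK], height=0
  node 40: h_left=1, h_right=0, diff=1 [OK], height=2
  node 36: h_left=2, h_right=2, diff=0 [OK], height=3
All nodes satisfy the balance condition.
Result: Balanced


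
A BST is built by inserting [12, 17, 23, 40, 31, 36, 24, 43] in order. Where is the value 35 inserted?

Starting tree (level order): [12, None, 17, None, 23, None, 40, 31, 43, 24, 36]
Insertion path: 12 -> 17 -> 23 -> 40 -> 31 -> 36
Result: insert 35 as left child of 36
Final tree (level order): [12, None, 17, None, 23, None, 40, 31, 43, 24, 36, None, None, None, None, 35]


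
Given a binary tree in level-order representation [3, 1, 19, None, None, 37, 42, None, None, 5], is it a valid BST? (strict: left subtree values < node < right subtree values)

Level-order array: [3, 1, 19, None, None, 37, 42, None, None, 5]
Validate using subtree bounds (lo, hi): at each node, require lo < value < hi,
then recurse left with hi=value and right with lo=value.
Preorder trace (stopping at first violation):
  at node 3 with bounds (-inf, +inf): OK
  at node 1 with bounds (-inf, 3): OK
  at node 19 with bounds (3, +inf): OK
  at node 37 with bounds (3, 19): VIOLATION
Node 37 violates its bound: not (3 < 37 < 19).
Result: Not a valid BST


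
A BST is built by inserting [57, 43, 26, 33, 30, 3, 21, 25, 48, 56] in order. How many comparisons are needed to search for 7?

Search path for 7: 57 -> 43 -> 26 -> 3 -> 21
Found: False
Comparisons: 5


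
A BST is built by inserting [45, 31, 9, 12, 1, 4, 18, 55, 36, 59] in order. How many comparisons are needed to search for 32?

Search path for 32: 45 -> 31 -> 36
Found: False
Comparisons: 3


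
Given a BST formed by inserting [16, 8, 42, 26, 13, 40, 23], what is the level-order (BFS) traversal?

Tree insertion order: [16, 8, 42, 26, 13, 40, 23]
Tree (level-order array): [16, 8, 42, None, 13, 26, None, None, None, 23, 40]
BFS from the root, enqueuing left then right child of each popped node:
  queue [16] -> pop 16, enqueue [8, 42], visited so far: [16]
  queue [8, 42] -> pop 8, enqueue [13], visited so far: [16, 8]
  queue [42, 13] -> pop 42, enqueue [26], visited so far: [16, 8, 42]
  queue [13, 26] -> pop 13, enqueue [none], visited so far: [16, 8, 42, 13]
  queue [26] -> pop 26, enqueue [23, 40], visited so far: [16, 8, 42, 13, 26]
  queue [23, 40] -> pop 23, enqueue [none], visited so far: [16, 8, 42, 13, 26, 23]
  queue [40] -> pop 40, enqueue [none], visited so far: [16, 8, 42, 13, 26, 23, 40]
Result: [16, 8, 42, 13, 26, 23, 40]


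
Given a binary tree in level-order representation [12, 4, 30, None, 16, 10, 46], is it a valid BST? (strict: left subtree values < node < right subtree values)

Level-order array: [12, 4, 30, None, 16, 10, 46]
Validate using subtree bounds (lo, hi): at each node, require lo < value < hi,
then recurse left with hi=value and right with lo=value.
Preorder trace (stopping at first violation):
  at node 12 with bounds (-inf, +inf): OK
  at node 4 with bounds (-inf, 12): OK
  at node 16 with bounds (4, 12): VIOLATION
Node 16 violates its bound: not (4 < 16 < 12).
Result: Not a valid BST


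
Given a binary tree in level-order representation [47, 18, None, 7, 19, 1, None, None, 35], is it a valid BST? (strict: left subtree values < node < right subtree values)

Level-order array: [47, 18, None, 7, 19, 1, None, None, 35]
Validate using subtree bounds (lo, hi): at each node, require lo < value < hi,
then recurse left with hi=value and right with lo=value.
Preorder trace (stopping at first violation):
  at node 47 with bounds (-inf, +inf): OK
  at node 18 with bounds (-inf, 47): OK
  at node 7 with bounds (-inf, 18): OK
  at node 1 with bounds (-inf, 7): OK
  at node 19 with bounds (18, 47): OK
  at node 35 with bounds (19, 47): OK
No violation found at any node.
Result: Valid BST


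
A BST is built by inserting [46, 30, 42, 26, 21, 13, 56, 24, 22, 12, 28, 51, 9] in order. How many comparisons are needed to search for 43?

Search path for 43: 46 -> 30 -> 42
Found: False
Comparisons: 3


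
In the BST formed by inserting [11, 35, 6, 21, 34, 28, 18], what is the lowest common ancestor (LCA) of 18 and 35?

Tree insertion order: [11, 35, 6, 21, 34, 28, 18]
Tree (level-order array): [11, 6, 35, None, None, 21, None, 18, 34, None, None, 28]
In a BST, the LCA of p=18, q=35 is the first node v on the
root-to-leaf path with p <= v <= q (go left if both < v, right if both > v).
Walk from root:
  at 11: both 18 and 35 > 11, go right
  at 35: 18 <= 35 <= 35, this is the LCA
LCA = 35


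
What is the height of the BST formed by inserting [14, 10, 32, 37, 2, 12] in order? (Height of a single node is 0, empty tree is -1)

Insertion order: [14, 10, 32, 37, 2, 12]
Tree (level-order array): [14, 10, 32, 2, 12, None, 37]
Compute height bottom-up (empty subtree = -1):
  height(2) = 1 + max(-1, -1) = 0
  height(12) = 1 + max(-1, -1) = 0
  height(10) = 1 + max(0, 0) = 1
  height(37) = 1 + max(-1, -1) = 0
  height(32) = 1 + max(-1, 0) = 1
  height(14) = 1 + max(1, 1) = 2
Height = 2


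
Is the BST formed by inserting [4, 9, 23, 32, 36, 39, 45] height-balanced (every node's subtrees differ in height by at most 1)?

Tree (level-order array): [4, None, 9, None, 23, None, 32, None, 36, None, 39, None, 45]
Definition: a tree is height-balanced if, at every node, |h(left) - h(right)| <= 1 (empty subtree has height -1).
Bottom-up per-node check:
  node 45: h_left=-1, h_right=-1, diff=0 [OK], height=0
  node 39: h_left=-1, h_right=0, diff=1 [OK], height=1
  node 36: h_left=-1, h_right=1, diff=2 [FAIL (|-1-1|=2 > 1)], height=2
  node 32: h_left=-1, h_right=2, diff=3 [FAIL (|-1-2|=3 > 1)], height=3
  node 23: h_left=-1, h_right=3, diff=4 [FAIL (|-1-3|=4 > 1)], height=4
  node 9: h_left=-1, h_right=4, diff=5 [FAIL (|-1-4|=5 > 1)], height=5
  node 4: h_left=-1, h_right=5, diff=6 [FAIL (|-1-5|=6 > 1)], height=6
Node 36 violates the condition: |-1 - 1| = 2 > 1.
Result: Not balanced


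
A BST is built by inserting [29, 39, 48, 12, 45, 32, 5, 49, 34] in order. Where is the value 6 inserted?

Starting tree (level order): [29, 12, 39, 5, None, 32, 48, None, None, None, 34, 45, 49]
Insertion path: 29 -> 12 -> 5
Result: insert 6 as right child of 5
Final tree (level order): [29, 12, 39, 5, None, 32, 48, None, 6, None, 34, 45, 49]


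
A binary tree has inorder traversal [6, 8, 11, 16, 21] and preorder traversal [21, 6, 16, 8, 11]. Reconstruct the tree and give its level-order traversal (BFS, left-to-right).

Inorder:  [6, 8, 11, 16, 21]
Preorder: [21, 6, 16, 8, 11]
Algorithm: preorder visits root first, so consume preorder in order;
for each root, split the current inorder slice at that value into
left-subtree inorder and right-subtree inorder, then recurse.
Recursive splits:
  root=21; inorder splits into left=[6, 8, 11, 16], right=[]
  root=6; inorder splits into left=[], right=[8, 11, 16]
  root=16; inorder splits into left=[8, 11], right=[]
  root=8; inorder splits into left=[], right=[11]
  root=11; inorder splits into left=[], right=[]
Reconstructed level-order: [21, 6, 16, 8, 11]


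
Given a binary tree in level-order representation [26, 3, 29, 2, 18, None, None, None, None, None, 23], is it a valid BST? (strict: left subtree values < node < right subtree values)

Level-order array: [26, 3, 29, 2, 18, None, None, None, None, None, 23]
Validate using subtree bounds (lo, hi): at each node, require lo < value < hi,
then recurse left with hi=value and right with lo=value.
Preorder trace (stopping at first violation):
  at node 26 with bounds (-inf, +inf): OK
  at node 3 with bounds (-inf, 26): OK
  at node 2 with bounds (-inf, 3): OK
  at node 18 with bounds (3, 26): OK
  at node 23 with bounds (18, 26): OK
  at node 29 with bounds (26, +inf): OK
No violation found at any node.
Result: Valid BST


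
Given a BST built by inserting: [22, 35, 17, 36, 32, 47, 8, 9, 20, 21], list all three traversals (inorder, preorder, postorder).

Tree insertion order: [22, 35, 17, 36, 32, 47, 8, 9, 20, 21]
Tree (level-order array): [22, 17, 35, 8, 20, 32, 36, None, 9, None, 21, None, None, None, 47]
Inorder (L, root, R): [8, 9, 17, 20, 21, 22, 32, 35, 36, 47]
Preorder (root, L, R): [22, 17, 8, 9, 20, 21, 35, 32, 36, 47]
Postorder (L, R, root): [9, 8, 21, 20, 17, 32, 47, 36, 35, 22]


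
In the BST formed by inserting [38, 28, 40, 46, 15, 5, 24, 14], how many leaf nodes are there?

Tree built from: [38, 28, 40, 46, 15, 5, 24, 14]
Tree (level-order array): [38, 28, 40, 15, None, None, 46, 5, 24, None, None, None, 14]
Rule: A leaf has 0 children.
Per-node child counts:
  node 38: 2 child(ren)
  node 28: 1 child(ren)
  node 15: 2 child(ren)
  node 5: 1 child(ren)
  node 14: 0 child(ren)
  node 24: 0 child(ren)
  node 40: 1 child(ren)
  node 46: 0 child(ren)
Matching nodes: [14, 24, 46]
Count of leaf nodes: 3


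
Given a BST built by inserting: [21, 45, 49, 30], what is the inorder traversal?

Tree insertion order: [21, 45, 49, 30]
Tree (level-order array): [21, None, 45, 30, 49]
Inorder traversal: [21, 30, 45, 49]


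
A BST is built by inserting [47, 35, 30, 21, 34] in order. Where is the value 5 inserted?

Starting tree (level order): [47, 35, None, 30, None, 21, 34]
Insertion path: 47 -> 35 -> 30 -> 21
Result: insert 5 as left child of 21
Final tree (level order): [47, 35, None, 30, None, 21, 34, 5]


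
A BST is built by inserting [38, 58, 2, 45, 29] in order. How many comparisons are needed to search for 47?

Search path for 47: 38 -> 58 -> 45
Found: False
Comparisons: 3


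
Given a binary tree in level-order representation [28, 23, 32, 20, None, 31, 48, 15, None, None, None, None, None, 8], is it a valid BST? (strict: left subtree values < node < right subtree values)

Level-order array: [28, 23, 32, 20, None, 31, 48, 15, None, None, None, None, None, 8]
Validate using subtree bounds (lo, hi): at each node, require lo < value < hi,
then recurse left with hi=value and right with lo=value.
Preorder trace (stopping at first violation):
  at node 28 with bounds (-inf, +inf): OK
  at node 23 with bounds (-inf, 28): OK
  at node 20 with bounds (-inf, 23): OK
  at node 15 with bounds (-inf, 20): OK
  at node 8 with bounds (-inf, 15): OK
  at node 32 with bounds (28, +inf): OK
  at node 31 with bounds (28, 32): OK
  at node 48 with bounds (32, +inf): OK
No violation found at any node.
Result: Valid BST


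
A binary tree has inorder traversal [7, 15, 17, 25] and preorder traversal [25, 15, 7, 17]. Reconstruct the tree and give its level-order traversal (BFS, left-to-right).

Inorder:  [7, 15, 17, 25]
Preorder: [25, 15, 7, 17]
Algorithm: preorder visits root first, so consume preorder in order;
for each root, split the current inorder slice at that value into
left-subtree inorder and right-subtree inorder, then recurse.
Recursive splits:
  root=25; inorder splits into left=[7, 15, 17], right=[]
  root=15; inorder splits into left=[7], right=[17]
  root=7; inorder splits into left=[], right=[]
  root=17; inorder splits into left=[], right=[]
Reconstructed level-order: [25, 15, 7, 17]


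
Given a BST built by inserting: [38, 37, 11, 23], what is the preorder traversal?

Tree insertion order: [38, 37, 11, 23]
Tree (level-order array): [38, 37, None, 11, None, None, 23]
Preorder traversal: [38, 37, 11, 23]


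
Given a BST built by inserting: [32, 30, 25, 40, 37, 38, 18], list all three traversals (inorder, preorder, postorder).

Tree insertion order: [32, 30, 25, 40, 37, 38, 18]
Tree (level-order array): [32, 30, 40, 25, None, 37, None, 18, None, None, 38]
Inorder (L, root, R): [18, 25, 30, 32, 37, 38, 40]
Preorder (root, L, R): [32, 30, 25, 18, 40, 37, 38]
Postorder (L, R, root): [18, 25, 30, 38, 37, 40, 32]


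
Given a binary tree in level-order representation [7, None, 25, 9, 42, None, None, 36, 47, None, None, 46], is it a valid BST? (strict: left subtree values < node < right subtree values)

Level-order array: [7, None, 25, 9, 42, None, None, 36, 47, None, None, 46]
Validate using subtree bounds (lo, hi): at each node, require lo < value < hi,
then recurse left with hi=value and right with lo=value.
Preorder trace (stopping at first violation):
  at node 7 with bounds (-inf, +inf): OK
  at node 25 with bounds (7, +inf): OK
  at node 9 with bounds (7, 25): OK
  at node 42 with bounds (25, +inf): OK
  at node 36 with bounds (25, 42): OK
  at node 47 with bounds (42, +inf): OK
  at node 46 with bounds (42, 47): OK
No violation found at any node.
Result: Valid BST


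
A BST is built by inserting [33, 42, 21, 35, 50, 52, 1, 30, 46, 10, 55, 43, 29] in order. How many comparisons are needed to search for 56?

Search path for 56: 33 -> 42 -> 50 -> 52 -> 55
Found: False
Comparisons: 5


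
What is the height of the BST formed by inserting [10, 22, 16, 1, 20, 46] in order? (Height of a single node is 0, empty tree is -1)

Insertion order: [10, 22, 16, 1, 20, 46]
Tree (level-order array): [10, 1, 22, None, None, 16, 46, None, 20]
Compute height bottom-up (empty subtree = -1):
  height(1) = 1 + max(-1, -1) = 0
  height(20) = 1 + max(-1, -1) = 0
  height(16) = 1 + max(-1, 0) = 1
  height(46) = 1 + max(-1, -1) = 0
  height(22) = 1 + max(1, 0) = 2
  height(10) = 1 + max(0, 2) = 3
Height = 3


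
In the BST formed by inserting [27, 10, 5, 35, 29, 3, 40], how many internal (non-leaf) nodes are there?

Tree built from: [27, 10, 5, 35, 29, 3, 40]
Tree (level-order array): [27, 10, 35, 5, None, 29, 40, 3]
Rule: An internal node has at least one child.
Per-node child counts:
  node 27: 2 child(ren)
  node 10: 1 child(ren)
  node 5: 1 child(ren)
  node 3: 0 child(ren)
  node 35: 2 child(ren)
  node 29: 0 child(ren)
  node 40: 0 child(ren)
Matching nodes: [27, 10, 5, 35]
Count of internal (non-leaf) nodes: 4


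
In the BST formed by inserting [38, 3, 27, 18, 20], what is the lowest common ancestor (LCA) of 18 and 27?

Tree insertion order: [38, 3, 27, 18, 20]
Tree (level-order array): [38, 3, None, None, 27, 18, None, None, 20]
In a BST, the LCA of p=18, q=27 is the first node v on the
root-to-leaf path with p <= v <= q (go left if both < v, right if both > v).
Walk from root:
  at 38: both 18 and 27 < 38, go left
  at 3: both 18 and 27 > 3, go right
  at 27: 18 <= 27 <= 27, this is the LCA
LCA = 27


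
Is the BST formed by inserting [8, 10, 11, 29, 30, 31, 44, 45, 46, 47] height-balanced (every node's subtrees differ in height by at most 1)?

Tree (level-order array): [8, None, 10, None, 11, None, 29, None, 30, None, 31, None, 44, None, 45, None, 46, None, 47]
Definition: a tree is height-balanced if, at every node, |h(left) - h(right)| <= 1 (empty subtree has height -1).
Bottom-up per-node check:
  node 47: h_left=-1, h_right=-1, diff=0 [OK], height=0
  node 46: h_left=-1, h_right=0, diff=1 [OK], height=1
  node 45: h_left=-1, h_right=1, diff=2 [FAIL (|-1-1|=2 > 1)], height=2
  node 44: h_left=-1, h_right=2, diff=3 [FAIL (|-1-2|=3 > 1)], height=3
  node 31: h_left=-1, h_right=3, diff=4 [FAIL (|-1-3|=4 > 1)], height=4
  node 30: h_left=-1, h_right=4, diff=5 [FAIL (|-1-4|=5 > 1)], height=5
  node 29: h_left=-1, h_right=5, diff=6 [FAIL (|-1-5|=6 > 1)], height=6
  node 11: h_left=-1, h_right=6, diff=7 [FAIL (|-1-6|=7 > 1)], height=7
  node 10: h_left=-1, h_right=7, diff=8 [FAIL (|-1-7|=8 > 1)], height=8
  node 8: h_left=-1, h_right=8, diff=9 [FAIL (|-1-8|=9 > 1)], height=9
Node 45 violates the condition: |-1 - 1| = 2 > 1.
Result: Not balanced


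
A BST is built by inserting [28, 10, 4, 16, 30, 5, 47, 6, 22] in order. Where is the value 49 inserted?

Starting tree (level order): [28, 10, 30, 4, 16, None, 47, None, 5, None, 22, None, None, None, 6]
Insertion path: 28 -> 30 -> 47
Result: insert 49 as right child of 47
Final tree (level order): [28, 10, 30, 4, 16, None, 47, None, 5, None, 22, None, 49, None, 6]


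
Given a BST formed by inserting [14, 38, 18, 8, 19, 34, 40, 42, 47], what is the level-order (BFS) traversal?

Tree insertion order: [14, 38, 18, 8, 19, 34, 40, 42, 47]
Tree (level-order array): [14, 8, 38, None, None, 18, 40, None, 19, None, 42, None, 34, None, 47]
BFS from the root, enqueuing left then right child of each popped node:
  queue [14] -> pop 14, enqueue [8, 38], visited so far: [14]
  queue [8, 38] -> pop 8, enqueue [none], visited so far: [14, 8]
  queue [38] -> pop 38, enqueue [18, 40], visited so far: [14, 8, 38]
  queue [18, 40] -> pop 18, enqueue [19], visited so far: [14, 8, 38, 18]
  queue [40, 19] -> pop 40, enqueue [42], visited so far: [14, 8, 38, 18, 40]
  queue [19, 42] -> pop 19, enqueue [34], visited so far: [14, 8, 38, 18, 40, 19]
  queue [42, 34] -> pop 42, enqueue [47], visited so far: [14, 8, 38, 18, 40, 19, 42]
  queue [34, 47] -> pop 34, enqueue [none], visited so far: [14, 8, 38, 18, 40, 19, 42, 34]
  queue [47] -> pop 47, enqueue [none], visited so far: [14, 8, 38, 18, 40, 19, 42, 34, 47]
Result: [14, 8, 38, 18, 40, 19, 42, 34, 47]


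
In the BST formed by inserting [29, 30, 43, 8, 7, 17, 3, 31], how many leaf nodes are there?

Tree built from: [29, 30, 43, 8, 7, 17, 3, 31]
Tree (level-order array): [29, 8, 30, 7, 17, None, 43, 3, None, None, None, 31]
Rule: A leaf has 0 children.
Per-node child counts:
  node 29: 2 child(ren)
  node 8: 2 child(ren)
  node 7: 1 child(ren)
  node 3: 0 child(ren)
  node 17: 0 child(ren)
  node 30: 1 child(ren)
  node 43: 1 child(ren)
  node 31: 0 child(ren)
Matching nodes: [3, 17, 31]
Count of leaf nodes: 3


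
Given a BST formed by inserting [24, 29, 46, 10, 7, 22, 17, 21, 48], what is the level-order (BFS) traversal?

Tree insertion order: [24, 29, 46, 10, 7, 22, 17, 21, 48]
Tree (level-order array): [24, 10, 29, 7, 22, None, 46, None, None, 17, None, None, 48, None, 21]
BFS from the root, enqueuing left then right child of each popped node:
  queue [24] -> pop 24, enqueue [10, 29], visited so far: [24]
  queue [10, 29] -> pop 10, enqueue [7, 22], visited so far: [24, 10]
  queue [29, 7, 22] -> pop 29, enqueue [46], visited so far: [24, 10, 29]
  queue [7, 22, 46] -> pop 7, enqueue [none], visited so far: [24, 10, 29, 7]
  queue [22, 46] -> pop 22, enqueue [17], visited so far: [24, 10, 29, 7, 22]
  queue [46, 17] -> pop 46, enqueue [48], visited so far: [24, 10, 29, 7, 22, 46]
  queue [17, 48] -> pop 17, enqueue [21], visited so far: [24, 10, 29, 7, 22, 46, 17]
  queue [48, 21] -> pop 48, enqueue [none], visited so far: [24, 10, 29, 7, 22, 46, 17, 48]
  queue [21] -> pop 21, enqueue [none], visited so far: [24, 10, 29, 7, 22, 46, 17, 48, 21]
Result: [24, 10, 29, 7, 22, 46, 17, 48, 21]


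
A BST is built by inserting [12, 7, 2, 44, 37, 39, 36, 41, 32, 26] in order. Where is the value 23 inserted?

Starting tree (level order): [12, 7, 44, 2, None, 37, None, None, None, 36, 39, 32, None, None, 41, 26]
Insertion path: 12 -> 44 -> 37 -> 36 -> 32 -> 26
Result: insert 23 as left child of 26
Final tree (level order): [12, 7, 44, 2, None, 37, None, None, None, 36, 39, 32, None, None, 41, 26, None, None, None, 23]


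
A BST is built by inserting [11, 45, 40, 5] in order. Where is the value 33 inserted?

Starting tree (level order): [11, 5, 45, None, None, 40]
Insertion path: 11 -> 45 -> 40
Result: insert 33 as left child of 40
Final tree (level order): [11, 5, 45, None, None, 40, None, 33]


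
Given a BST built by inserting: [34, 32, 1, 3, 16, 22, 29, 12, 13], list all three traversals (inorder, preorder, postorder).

Tree insertion order: [34, 32, 1, 3, 16, 22, 29, 12, 13]
Tree (level-order array): [34, 32, None, 1, None, None, 3, None, 16, 12, 22, None, 13, None, 29]
Inorder (L, root, R): [1, 3, 12, 13, 16, 22, 29, 32, 34]
Preorder (root, L, R): [34, 32, 1, 3, 16, 12, 13, 22, 29]
Postorder (L, R, root): [13, 12, 29, 22, 16, 3, 1, 32, 34]


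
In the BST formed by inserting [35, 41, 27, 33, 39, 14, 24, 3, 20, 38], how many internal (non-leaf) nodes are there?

Tree built from: [35, 41, 27, 33, 39, 14, 24, 3, 20, 38]
Tree (level-order array): [35, 27, 41, 14, 33, 39, None, 3, 24, None, None, 38, None, None, None, 20]
Rule: An internal node has at least one child.
Per-node child counts:
  node 35: 2 child(ren)
  node 27: 2 child(ren)
  node 14: 2 child(ren)
  node 3: 0 child(ren)
  node 24: 1 child(ren)
  node 20: 0 child(ren)
  node 33: 0 child(ren)
  node 41: 1 child(ren)
  node 39: 1 child(ren)
  node 38: 0 child(ren)
Matching nodes: [35, 27, 14, 24, 41, 39]
Count of internal (non-leaf) nodes: 6
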